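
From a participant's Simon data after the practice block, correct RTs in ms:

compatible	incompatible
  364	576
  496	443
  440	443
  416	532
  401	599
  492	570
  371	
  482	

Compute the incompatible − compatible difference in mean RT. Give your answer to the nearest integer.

94 ms

M(compatible) = 3462/8 = 432.750
M(incompatible) = 3163/6 = 527.167
Difference = 527.167 − 432.750 = 94.417 ms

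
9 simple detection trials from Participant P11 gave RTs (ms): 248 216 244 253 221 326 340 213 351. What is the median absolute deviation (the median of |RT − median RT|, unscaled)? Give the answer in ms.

32 ms

Sorted: 213, 216, 221, 244, 248, 253, 326, 340, 351 → median = 248
|x − 248|: 0, 32, 4, 5, 27, 78, 92, 35, 103
Sorted deviations: 0, 4, 5, 27, 32, 35, 78, 92, 103 → MAD = 32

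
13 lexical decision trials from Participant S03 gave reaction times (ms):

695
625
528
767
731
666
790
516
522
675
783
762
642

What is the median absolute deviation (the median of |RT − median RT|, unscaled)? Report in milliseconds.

Sorted: 516, 522, 528, 625, 642, 666, 675, 695, 731, 762, 767, 783, 790 → median = 675
|x − 675|: 20, 50, 147, 92, 56, 9, 115, 159, 153, 0, 108, 87, 33
Sorted deviations: 0, 9, 20, 33, 50, 56, 87, 92, 108, 115, 147, 153, 159 → MAD = 87

87 ms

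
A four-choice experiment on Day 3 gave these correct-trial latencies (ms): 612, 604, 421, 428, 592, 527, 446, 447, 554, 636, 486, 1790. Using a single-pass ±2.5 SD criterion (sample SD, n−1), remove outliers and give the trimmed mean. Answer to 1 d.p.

523.0 ms

n = 12, ΣRT = 7543, M = 628.583
Σ(x−M)² = 1537006.92; s = √(1537006.92/11) = 373.802
Cutoffs: 628.583 ± 2.5·373.802 → [-305.9, 1563.1]
Outside: 1790 → excluded.
Retained (n=11): Σ = 5753, mean = 5753/11 = 523.000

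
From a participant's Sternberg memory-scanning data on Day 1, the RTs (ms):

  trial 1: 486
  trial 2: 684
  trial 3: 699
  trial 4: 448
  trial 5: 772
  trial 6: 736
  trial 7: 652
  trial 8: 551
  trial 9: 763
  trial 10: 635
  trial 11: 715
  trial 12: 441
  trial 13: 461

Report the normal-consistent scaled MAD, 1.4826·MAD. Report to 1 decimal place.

Sorted: 441, 448, 461, 486, 551, 635, 652, 684, 699, 715, 736, 763, 772 → median = 652
|x − 652| sorted: 0, 17, 32, 47, 63, 84, 101, 111, 120, 166, 191, 204, 211 → MAD = 101
Robust SD ≈ 1.4826 × 101 = 149.743

149.7 ms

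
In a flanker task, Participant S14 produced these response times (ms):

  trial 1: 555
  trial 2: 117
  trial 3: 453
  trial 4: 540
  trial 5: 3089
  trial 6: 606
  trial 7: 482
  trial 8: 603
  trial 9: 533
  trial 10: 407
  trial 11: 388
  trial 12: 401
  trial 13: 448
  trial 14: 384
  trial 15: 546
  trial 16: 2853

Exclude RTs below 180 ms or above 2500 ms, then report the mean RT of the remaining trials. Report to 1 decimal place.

Excluded: 117, 2853, 3089
Retained (n=13): Σ = 6346
Mean = 6346/13 = 488.1538

488.2 ms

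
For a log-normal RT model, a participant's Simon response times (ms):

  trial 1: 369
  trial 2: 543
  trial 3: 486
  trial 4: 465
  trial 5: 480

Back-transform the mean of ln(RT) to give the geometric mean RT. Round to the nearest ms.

ln(RT): 5.9108, 6.2971, 6.1862, 6.1420, 6.1738
Mean ln(RT) = 30.7099/5 = 6.14199
Geometric mean = exp(6.14199) = 464.98 ms

465 ms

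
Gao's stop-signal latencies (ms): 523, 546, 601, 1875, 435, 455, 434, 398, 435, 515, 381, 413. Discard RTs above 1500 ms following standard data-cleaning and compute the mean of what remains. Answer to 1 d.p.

Excluded: 1875
Retained (n=11): Σ = 5136
Mean = 5136/11 = 466.9091

466.9 ms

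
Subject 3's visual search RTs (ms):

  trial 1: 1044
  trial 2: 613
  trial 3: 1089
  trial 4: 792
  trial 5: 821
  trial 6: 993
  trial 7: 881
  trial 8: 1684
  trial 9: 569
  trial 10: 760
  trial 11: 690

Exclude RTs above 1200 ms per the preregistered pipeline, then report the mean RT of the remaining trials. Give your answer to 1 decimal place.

Excluded: 1684
Retained (n=10): Σ = 8252
Mean = 8252/10 = 825.2000

825.2 ms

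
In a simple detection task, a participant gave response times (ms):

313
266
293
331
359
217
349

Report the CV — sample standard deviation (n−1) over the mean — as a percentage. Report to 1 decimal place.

16.4%

n = 7, Σ = 2128, M = 304.0000
Σ(x−M)² = 14994.000; s = √(14994.000/6) = 49.9900
CV = 49.9900 / 304.0000 = 0.16444 = 16.444%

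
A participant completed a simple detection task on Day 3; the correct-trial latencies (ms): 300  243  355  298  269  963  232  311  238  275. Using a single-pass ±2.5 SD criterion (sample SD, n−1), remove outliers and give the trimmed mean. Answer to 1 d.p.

n = 10, ΣRT = 3484, M = 348.400
Σ(x−M)² = 432596.40; s = √(432596.40/9) = 219.240
Cutoffs: 348.400 ± 2.5·219.240 → [-199.7, 896.5]
Outside: 963 → excluded.
Retained (n=9): Σ = 2521, mean = 2521/9 = 280.111

280.1 ms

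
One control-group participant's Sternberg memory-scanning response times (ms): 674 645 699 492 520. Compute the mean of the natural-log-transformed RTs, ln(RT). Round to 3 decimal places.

6.397

ln(RT): 6.5132, 6.4693, 6.5497, 6.1985, 6.2538
Σ ln(RT) = 31.9844
Mean = 31.9844/5 = 6.39689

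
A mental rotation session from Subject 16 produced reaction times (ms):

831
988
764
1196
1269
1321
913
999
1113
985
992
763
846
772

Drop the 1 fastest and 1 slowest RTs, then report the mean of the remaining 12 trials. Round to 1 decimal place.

972.3 ms

Sorted: 763, 764, 772, 831, 846, 913, 985, 988, 992, 999, 1113, 1196, 1269, 1321
Drop lowest 1 (763) and highest 1 (1321)
Remaining (n=12): Σ = 11668, mean = 11668/12 = 972.333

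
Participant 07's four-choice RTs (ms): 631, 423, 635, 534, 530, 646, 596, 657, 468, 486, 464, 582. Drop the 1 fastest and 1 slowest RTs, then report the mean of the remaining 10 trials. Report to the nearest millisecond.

Sorted: 423, 464, 468, 486, 530, 534, 582, 596, 631, 635, 646, 657
Drop lowest 1 (423) and highest 1 (657)
Remaining (n=10): Σ = 5572, mean = 5572/10 = 557.200

557 ms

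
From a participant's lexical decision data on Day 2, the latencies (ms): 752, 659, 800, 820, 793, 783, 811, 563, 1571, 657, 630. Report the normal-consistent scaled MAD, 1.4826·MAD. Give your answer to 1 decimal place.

Sorted: 563, 630, 657, 659, 752, 783, 793, 800, 811, 820, 1571 → median = 783
|x − 783| sorted: 0, 10, 17, 28, 31, 37, 124, 126, 153, 220, 788 → MAD = 37
Robust SD ≈ 1.4826 × 37 = 54.856

54.9 ms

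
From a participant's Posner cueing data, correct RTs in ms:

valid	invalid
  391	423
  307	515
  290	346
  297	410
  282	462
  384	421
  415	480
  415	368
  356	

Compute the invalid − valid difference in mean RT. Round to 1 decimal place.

79.6 ms

M(valid) = 3137/9 = 348.556
M(invalid) = 3425/8 = 428.125
Difference = 428.125 − 348.556 = 79.569 ms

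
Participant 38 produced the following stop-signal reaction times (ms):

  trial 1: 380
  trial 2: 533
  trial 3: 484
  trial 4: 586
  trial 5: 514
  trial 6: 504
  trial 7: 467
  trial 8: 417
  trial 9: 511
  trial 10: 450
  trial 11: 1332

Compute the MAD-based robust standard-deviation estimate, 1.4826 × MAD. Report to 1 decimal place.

Sorted: 380, 417, 450, 467, 484, 504, 511, 514, 533, 586, 1332 → median = 504
|x − 504| sorted: 0, 7, 10, 20, 29, 37, 54, 82, 87, 124, 828 → MAD = 37
Robust SD ≈ 1.4826 × 37 = 54.856

54.9 ms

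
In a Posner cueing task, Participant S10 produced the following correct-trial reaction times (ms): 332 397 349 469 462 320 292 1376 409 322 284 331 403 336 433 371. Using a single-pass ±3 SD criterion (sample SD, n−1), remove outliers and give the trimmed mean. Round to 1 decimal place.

n = 16, ΣRT = 6886, M = 430.375
Σ(x−M)² = 1002133.75; s = √(1002133.75/15) = 258.474
Cutoffs: 430.375 ± 3·258.474 → [-345.0, 1205.8]
Outside: 1376 → excluded.
Retained (n=15): Σ = 5510, mean = 5510/15 = 367.333

367.3 ms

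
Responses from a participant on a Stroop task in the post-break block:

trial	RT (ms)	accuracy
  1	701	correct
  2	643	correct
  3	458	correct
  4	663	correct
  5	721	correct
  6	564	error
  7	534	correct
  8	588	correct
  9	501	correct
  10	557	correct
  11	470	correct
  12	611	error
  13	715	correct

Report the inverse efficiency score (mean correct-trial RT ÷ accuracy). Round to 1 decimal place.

703.8 ms

Correct trials (n=11): 701, 643, 458, 663, 721, 534, 588, 501, 557, 470, 715
Mean correct RT = 6551/11 = 595.5455 ms
Proportion correct = 11/13
IES = 595.5455 / (11/13) = 703.826 ms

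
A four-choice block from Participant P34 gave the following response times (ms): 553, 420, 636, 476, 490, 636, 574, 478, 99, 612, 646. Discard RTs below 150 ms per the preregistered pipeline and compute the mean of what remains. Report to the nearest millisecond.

Excluded: 99
Retained (n=10): Σ = 5521
Mean = 5521/10 = 552.1000

552 ms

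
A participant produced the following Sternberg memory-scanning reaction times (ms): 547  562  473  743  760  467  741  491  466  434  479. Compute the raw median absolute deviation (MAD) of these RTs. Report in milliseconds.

Sorted: 434, 466, 467, 473, 479, 491, 547, 562, 741, 743, 760 → median = 491
|x − 491|: 56, 71, 18, 252, 269, 24, 250, 0, 25, 57, 12
Sorted deviations: 0, 12, 18, 24, 25, 56, 57, 71, 250, 252, 269 → MAD = 56

56 ms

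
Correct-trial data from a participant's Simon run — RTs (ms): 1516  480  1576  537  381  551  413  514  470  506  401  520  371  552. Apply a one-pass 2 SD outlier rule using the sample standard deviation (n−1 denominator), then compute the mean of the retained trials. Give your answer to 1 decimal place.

n = 14, ΣRT = 8788, M = 627.714
Σ(x−M)² = 2018456.86; s = √(2018456.86/13) = 394.038
Cutoffs: 627.714 ± 2·394.038 → [-160.4, 1415.8]
Outside: 1516, 1576 → excluded.
Retained (n=12): Σ = 5696, mean = 5696/12 = 474.667

474.7 ms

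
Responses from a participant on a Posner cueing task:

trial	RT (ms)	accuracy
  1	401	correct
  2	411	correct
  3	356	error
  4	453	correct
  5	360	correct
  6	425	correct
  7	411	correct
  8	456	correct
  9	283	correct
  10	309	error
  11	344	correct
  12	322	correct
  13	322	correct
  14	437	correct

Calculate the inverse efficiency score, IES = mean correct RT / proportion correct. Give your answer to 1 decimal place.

449.7 ms

Correct trials (n=12): 401, 411, 453, 360, 425, 411, 456, 283, 344, 322, 322, 437
Mean correct RT = 4625/12 = 385.4167 ms
Proportion correct = 12/14
IES = 385.4167 / (12/14) = 449.653 ms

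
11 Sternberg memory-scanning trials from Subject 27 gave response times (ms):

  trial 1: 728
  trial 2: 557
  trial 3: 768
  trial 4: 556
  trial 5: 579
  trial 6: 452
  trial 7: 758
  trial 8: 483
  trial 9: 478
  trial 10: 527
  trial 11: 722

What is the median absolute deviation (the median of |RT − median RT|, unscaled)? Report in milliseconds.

Sorted: 452, 478, 483, 527, 556, 557, 579, 722, 728, 758, 768 → median = 557
|x − 557|: 171, 0, 211, 1, 22, 105, 201, 74, 79, 30, 165
Sorted deviations: 0, 1, 22, 30, 74, 79, 105, 165, 171, 201, 211 → MAD = 79

79 ms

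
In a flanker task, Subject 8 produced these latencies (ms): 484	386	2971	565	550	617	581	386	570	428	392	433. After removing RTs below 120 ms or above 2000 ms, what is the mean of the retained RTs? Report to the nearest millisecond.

490 ms

Excluded: 2971
Retained (n=11): Σ = 5392
Mean = 5392/11 = 490.1818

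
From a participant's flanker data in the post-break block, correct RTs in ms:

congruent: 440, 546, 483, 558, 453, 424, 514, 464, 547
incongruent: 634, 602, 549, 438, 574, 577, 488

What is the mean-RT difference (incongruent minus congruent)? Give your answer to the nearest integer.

M(congruent) = 4429/9 = 492.111
M(incongruent) = 3862/7 = 551.714
Difference = 551.714 − 492.111 = 59.603 ms

60 ms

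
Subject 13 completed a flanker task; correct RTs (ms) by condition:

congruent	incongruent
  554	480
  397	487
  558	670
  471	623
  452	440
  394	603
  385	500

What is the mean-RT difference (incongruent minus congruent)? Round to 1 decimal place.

84.6 ms

M(congruent) = 3211/7 = 458.714
M(incongruent) = 3803/7 = 543.286
Difference = 543.286 − 458.714 = 84.571 ms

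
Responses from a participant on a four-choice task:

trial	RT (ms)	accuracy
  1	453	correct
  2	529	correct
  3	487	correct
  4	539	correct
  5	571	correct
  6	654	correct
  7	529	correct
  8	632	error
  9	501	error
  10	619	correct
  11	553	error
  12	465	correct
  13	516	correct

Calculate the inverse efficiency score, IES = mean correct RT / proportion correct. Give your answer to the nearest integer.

697 ms

Correct trials (n=10): 453, 529, 487, 539, 571, 654, 529, 619, 465, 516
Mean correct RT = 5362/10 = 536.2000 ms
Proportion correct = 10/13
IES = 536.2000 / (10/13) = 697.060 ms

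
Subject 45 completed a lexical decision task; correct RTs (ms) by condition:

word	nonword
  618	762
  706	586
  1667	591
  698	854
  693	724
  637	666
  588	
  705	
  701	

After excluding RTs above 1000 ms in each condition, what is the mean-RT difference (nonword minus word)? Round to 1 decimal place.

28.9 ms

word: exclude 1667
M(word) = 5346/8 = 668.250
M(nonword) = 4183/6 = 697.167
Difference = 697.167 − 668.250 = 28.917 ms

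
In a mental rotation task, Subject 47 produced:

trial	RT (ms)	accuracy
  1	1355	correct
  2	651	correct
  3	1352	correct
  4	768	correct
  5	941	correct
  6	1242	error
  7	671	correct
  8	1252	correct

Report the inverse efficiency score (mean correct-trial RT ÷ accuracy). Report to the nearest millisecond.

1141 ms

Correct trials (n=7): 1355, 651, 1352, 768, 941, 671, 1252
Mean correct RT = 6990/7 = 998.5714 ms
Proportion correct = 7/8
IES = 998.5714 / (7/8) = 1141.224 ms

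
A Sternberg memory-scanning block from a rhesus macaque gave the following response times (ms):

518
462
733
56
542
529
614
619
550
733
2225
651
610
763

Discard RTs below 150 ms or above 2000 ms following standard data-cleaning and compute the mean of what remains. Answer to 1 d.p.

610.3 ms

Excluded: 56, 2225
Retained (n=12): Σ = 7324
Mean = 7324/12 = 610.3333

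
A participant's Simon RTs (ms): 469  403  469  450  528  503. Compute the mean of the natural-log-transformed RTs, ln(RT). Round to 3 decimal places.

6.150

ln(RT): 6.1506, 5.9989, 6.1506, 6.1092, 6.2691, 6.2206
Σ ln(RT) = 36.8991
Mean = 36.8991/6 = 6.14985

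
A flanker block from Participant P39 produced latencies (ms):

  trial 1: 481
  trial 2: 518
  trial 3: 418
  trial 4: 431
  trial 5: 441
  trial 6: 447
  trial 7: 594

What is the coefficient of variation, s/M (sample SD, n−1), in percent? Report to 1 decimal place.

13.1%

n = 7, Σ = 3330, M = 475.7143
Σ(x−M)² = 23167.429; s = √(23167.429/6) = 62.1389
CV = 62.1389 / 475.7143 = 0.13062 = 13.062%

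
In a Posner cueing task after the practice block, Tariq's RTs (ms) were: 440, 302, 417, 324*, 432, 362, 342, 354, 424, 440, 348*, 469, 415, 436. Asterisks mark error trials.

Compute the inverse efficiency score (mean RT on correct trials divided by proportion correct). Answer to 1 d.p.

Correct trials (n=12): 440, 302, 417, 432, 362, 342, 354, 424, 440, 469, 415, 436
Mean correct RT = 4833/12 = 402.7500 ms
Proportion correct = 12/14
IES = 402.7500 / (12/14) = 469.875 ms

469.9 ms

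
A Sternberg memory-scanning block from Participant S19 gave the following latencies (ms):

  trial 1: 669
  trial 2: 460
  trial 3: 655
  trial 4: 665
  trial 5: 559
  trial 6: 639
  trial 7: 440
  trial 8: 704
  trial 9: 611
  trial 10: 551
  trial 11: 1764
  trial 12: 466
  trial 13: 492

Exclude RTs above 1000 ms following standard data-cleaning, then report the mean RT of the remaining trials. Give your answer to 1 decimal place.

575.9 ms

Excluded: 1764
Retained (n=12): Σ = 6911
Mean = 6911/12 = 575.9167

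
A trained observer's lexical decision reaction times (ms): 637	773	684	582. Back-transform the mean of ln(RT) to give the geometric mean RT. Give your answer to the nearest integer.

665 ms

ln(RT): 6.4568, 6.6503, 6.5280, 6.3665
Mean ln(RT) = 26.0015/4 = 6.50037
Geometric mean = exp(6.50037) = 665.39 ms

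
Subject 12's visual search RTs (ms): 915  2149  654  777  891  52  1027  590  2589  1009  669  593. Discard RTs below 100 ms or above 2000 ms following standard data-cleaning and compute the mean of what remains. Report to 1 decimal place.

791.7 ms

Excluded: 52, 2149, 2589
Retained (n=9): Σ = 7125
Mean = 7125/9 = 791.6667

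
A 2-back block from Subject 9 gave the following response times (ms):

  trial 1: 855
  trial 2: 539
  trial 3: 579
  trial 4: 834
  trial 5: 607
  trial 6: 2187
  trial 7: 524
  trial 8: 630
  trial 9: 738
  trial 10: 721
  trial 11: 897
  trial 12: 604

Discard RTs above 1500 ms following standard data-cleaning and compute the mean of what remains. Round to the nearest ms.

684 ms

Excluded: 2187
Retained (n=11): Σ = 7528
Mean = 7528/11 = 684.3636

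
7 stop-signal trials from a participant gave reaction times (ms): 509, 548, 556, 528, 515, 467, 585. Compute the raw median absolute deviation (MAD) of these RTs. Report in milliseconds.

20 ms

Sorted: 467, 509, 515, 528, 548, 556, 585 → median = 528
|x − 528|: 19, 20, 28, 0, 13, 61, 57
Sorted deviations: 0, 13, 19, 20, 28, 57, 61 → MAD = 20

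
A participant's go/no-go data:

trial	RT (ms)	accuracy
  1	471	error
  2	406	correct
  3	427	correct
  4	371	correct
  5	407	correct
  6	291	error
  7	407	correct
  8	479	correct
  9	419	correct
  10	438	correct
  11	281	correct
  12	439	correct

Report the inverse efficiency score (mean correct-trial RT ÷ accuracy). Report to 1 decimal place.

Correct trials (n=10): 406, 427, 371, 407, 407, 479, 419, 438, 281, 439
Mean correct RT = 4074/10 = 407.4000 ms
Proportion correct = 10/12
IES = 407.4000 / (10/12) = 488.880 ms

488.9 ms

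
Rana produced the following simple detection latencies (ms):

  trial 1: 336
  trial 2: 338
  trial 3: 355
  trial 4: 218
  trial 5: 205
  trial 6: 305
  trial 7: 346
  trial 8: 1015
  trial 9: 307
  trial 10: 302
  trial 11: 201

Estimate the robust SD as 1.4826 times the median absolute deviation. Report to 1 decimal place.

Sorted: 201, 205, 218, 302, 305, 307, 336, 338, 346, 355, 1015 → median = 307
|x − 307| sorted: 0, 2, 5, 29, 31, 39, 48, 89, 102, 106, 708 → MAD = 39
Robust SD ≈ 1.4826 × 39 = 57.821

57.8 ms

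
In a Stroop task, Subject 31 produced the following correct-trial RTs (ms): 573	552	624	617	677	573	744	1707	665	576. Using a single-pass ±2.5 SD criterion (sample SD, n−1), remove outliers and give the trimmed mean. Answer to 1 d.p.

622.3 ms

n = 10, ΣRT = 7308, M = 730.800
Σ(x−M)² = 1090455.60; s = √(1090455.60/9) = 348.083
Cutoffs: 730.800 ± 2.5·348.083 → [-139.4, 1601.0]
Outside: 1707 → excluded.
Retained (n=9): Σ = 5601, mean = 5601/9 = 622.333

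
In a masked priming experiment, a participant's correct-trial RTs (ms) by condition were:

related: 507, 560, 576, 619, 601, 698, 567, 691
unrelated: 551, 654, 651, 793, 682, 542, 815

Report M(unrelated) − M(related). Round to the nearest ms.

67 ms

M(related) = 4819/8 = 602.375
M(unrelated) = 4688/7 = 669.714
Difference = 669.714 − 602.375 = 67.339 ms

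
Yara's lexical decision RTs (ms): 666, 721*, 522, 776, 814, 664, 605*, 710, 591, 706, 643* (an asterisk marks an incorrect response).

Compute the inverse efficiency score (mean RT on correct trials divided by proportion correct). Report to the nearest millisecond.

Correct trials (n=8): 666, 522, 776, 814, 664, 710, 591, 706
Mean correct RT = 5449/8 = 681.1250 ms
Proportion correct = 8/11
IES = 681.1250 / (8/11) = 936.547 ms

937 ms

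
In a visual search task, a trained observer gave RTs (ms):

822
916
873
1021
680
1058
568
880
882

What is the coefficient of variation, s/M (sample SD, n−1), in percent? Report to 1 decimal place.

n = 9, Σ = 7700, M = 855.5556
Σ(x−M)² = 188244.222; s = √(188244.222/8) = 153.3966
CV = 153.3966 / 855.5556 = 0.17929 = 17.929%

17.9%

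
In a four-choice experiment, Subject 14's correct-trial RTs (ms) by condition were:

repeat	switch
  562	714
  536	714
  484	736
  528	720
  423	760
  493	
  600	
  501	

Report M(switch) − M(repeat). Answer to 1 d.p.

212.9 ms

M(repeat) = 4127/8 = 515.875
M(switch) = 3644/5 = 728.800
Difference = 728.800 − 515.875 = 212.925 ms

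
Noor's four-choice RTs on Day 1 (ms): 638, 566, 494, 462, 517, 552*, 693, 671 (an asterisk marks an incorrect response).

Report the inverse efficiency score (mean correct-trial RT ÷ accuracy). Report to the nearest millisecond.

660 ms

Correct trials (n=7): 638, 566, 494, 462, 517, 693, 671
Mean correct RT = 4041/7 = 577.2857 ms
Proportion correct = 7/8
IES = 577.2857 / (7/8) = 659.755 ms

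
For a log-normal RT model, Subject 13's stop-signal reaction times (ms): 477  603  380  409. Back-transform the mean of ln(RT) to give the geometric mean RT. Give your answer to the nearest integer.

ln(RT): 6.1675, 6.4019, 5.9402, 6.0137
Mean ln(RT) = 24.5233/4 = 6.13083
Geometric mean = exp(6.13083) = 459.82 ms

460 ms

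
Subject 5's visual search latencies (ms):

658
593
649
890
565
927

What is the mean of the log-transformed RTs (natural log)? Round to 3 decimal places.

ln(RT): 6.4892, 6.3852, 6.4754, 6.7912, 6.3368, 6.8320
Σ ln(RT) = 39.3098
Mean = 39.3098/6 = 6.55164

6.552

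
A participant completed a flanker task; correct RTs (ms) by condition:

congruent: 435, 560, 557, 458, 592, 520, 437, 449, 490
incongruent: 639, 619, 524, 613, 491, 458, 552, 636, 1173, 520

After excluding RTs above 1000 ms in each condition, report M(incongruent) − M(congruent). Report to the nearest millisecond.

incongruent: exclude 1173
M(congruent) = 4498/9 = 499.778
M(incongruent) = 5052/9 = 561.333
Difference = 561.333 − 499.778 = 61.556 ms

62 ms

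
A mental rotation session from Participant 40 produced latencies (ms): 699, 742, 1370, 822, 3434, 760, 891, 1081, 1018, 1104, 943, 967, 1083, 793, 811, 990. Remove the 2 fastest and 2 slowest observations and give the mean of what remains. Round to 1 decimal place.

Sorted: 699, 742, 760, 793, 811, 822, 891, 943, 967, 990, 1018, 1081, 1083, 1104, 1370, 3434
Drop lowest 2 (699, 742) and highest 2 (1370, 3434)
Remaining (n=12): Σ = 11263, mean = 11263/12 = 938.583

938.6 ms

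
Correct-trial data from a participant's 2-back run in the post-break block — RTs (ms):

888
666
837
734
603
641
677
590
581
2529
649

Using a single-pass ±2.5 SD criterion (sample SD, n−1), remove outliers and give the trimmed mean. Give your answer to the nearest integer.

n = 11, ΣRT = 9395, M = 854.091
Σ(x−M)² = 3182762.91; s = √(3182762.91/10) = 564.160
Cutoffs: 854.091 ± 2.5·564.160 → [-556.3, 2264.5]
Outside: 2529 → excluded.
Retained (n=10): Σ = 6866, mean = 6866/10 = 686.600

687 ms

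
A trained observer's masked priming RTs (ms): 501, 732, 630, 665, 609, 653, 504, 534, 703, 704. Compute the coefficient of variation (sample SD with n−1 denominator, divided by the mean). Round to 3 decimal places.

n = 10, Σ = 6235, M = 623.5000
Σ(x−M)² = 64714.500; s = √(64714.500/9) = 84.7968
CV = 84.7968 / 623.5000 = 0.13600

0.136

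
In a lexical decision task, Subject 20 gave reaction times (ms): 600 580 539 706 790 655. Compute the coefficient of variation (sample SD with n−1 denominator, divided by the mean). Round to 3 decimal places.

0.143

n = 6, Σ = 3870, M = 645.0000
Σ(x−M)² = 42332.000; s = √(42332.000/5) = 92.0130
CV = 92.0130 / 645.0000 = 0.14266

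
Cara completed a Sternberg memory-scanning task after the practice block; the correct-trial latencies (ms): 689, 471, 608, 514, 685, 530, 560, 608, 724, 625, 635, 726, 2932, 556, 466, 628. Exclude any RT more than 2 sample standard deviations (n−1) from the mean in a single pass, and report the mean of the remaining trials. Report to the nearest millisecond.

n = 16, ΣRT = 11957, M = 747.312
Σ(x−M)² = 5190597.44; s = √(5190597.44/15) = 588.252
Cutoffs: 747.312 ± 2·588.252 → [-429.2, 1923.8]
Outside: 2932 → excluded.
Retained (n=15): Σ = 9025, mean = 9025/15 = 601.667

602 ms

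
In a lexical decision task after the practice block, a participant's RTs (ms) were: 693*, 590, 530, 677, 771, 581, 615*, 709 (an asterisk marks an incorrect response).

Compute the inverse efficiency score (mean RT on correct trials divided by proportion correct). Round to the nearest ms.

857 ms

Correct trials (n=6): 590, 530, 677, 771, 581, 709
Mean correct RT = 3858/6 = 643.0000 ms
Proportion correct = 6/8
IES = 643.0000 / (6/8) = 857.333 ms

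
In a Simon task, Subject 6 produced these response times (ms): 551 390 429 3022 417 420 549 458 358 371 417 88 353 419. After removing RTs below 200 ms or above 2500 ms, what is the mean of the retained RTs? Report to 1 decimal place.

Excluded: 88, 3022
Retained (n=12): Σ = 5132
Mean = 5132/12 = 427.6667

427.7 ms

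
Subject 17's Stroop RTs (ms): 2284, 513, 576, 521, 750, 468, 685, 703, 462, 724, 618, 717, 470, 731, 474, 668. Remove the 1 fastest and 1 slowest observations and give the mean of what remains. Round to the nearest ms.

Sorted: 462, 468, 470, 474, 513, 521, 576, 618, 668, 685, 703, 717, 724, 731, 750, 2284
Drop lowest 1 (462) and highest 1 (2284)
Remaining (n=14): Σ = 8618, mean = 8618/14 = 615.571

616 ms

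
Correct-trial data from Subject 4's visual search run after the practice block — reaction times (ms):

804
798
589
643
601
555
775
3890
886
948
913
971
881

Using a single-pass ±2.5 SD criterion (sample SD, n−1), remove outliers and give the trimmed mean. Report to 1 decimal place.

n = 13, ΣRT = 13254, M = 1019.538
Σ(x−M)² = 9168849.23; s = √(9168849.23/12) = 874.111
Cutoffs: 1019.538 ± 2.5·874.111 → [-1165.7, 3204.8]
Outside: 3890 → excluded.
Retained (n=12): Σ = 9364, mean = 9364/12 = 780.333

780.3 ms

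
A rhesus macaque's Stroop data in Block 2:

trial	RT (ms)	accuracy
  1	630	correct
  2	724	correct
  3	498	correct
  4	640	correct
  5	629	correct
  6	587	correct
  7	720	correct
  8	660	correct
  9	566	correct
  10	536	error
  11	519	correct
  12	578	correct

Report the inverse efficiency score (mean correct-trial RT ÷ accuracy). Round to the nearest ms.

Correct trials (n=11): 630, 724, 498, 640, 629, 587, 720, 660, 566, 519, 578
Mean correct RT = 6751/11 = 613.7273 ms
Proportion correct = 11/12
IES = 613.7273 / (11/12) = 669.521 ms

670 ms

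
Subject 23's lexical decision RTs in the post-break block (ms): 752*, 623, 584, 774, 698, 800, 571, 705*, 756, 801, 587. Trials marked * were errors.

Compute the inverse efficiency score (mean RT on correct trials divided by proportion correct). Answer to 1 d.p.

Correct trials (n=9): 623, 584, 774, 698, 800, 571, 756, 801, 587
Mean correct RT = 6194/9 = 688.2222 ms
Proportion correct = 9/11
IES = 688.2222 / (9/11) = 841.160 ms

841.2 ms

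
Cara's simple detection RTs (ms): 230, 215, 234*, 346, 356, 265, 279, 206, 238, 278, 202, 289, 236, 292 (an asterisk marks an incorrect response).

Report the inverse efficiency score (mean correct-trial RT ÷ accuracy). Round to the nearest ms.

284 ms

Correct trials (n=13): 230, 215, 346, 356, 265, 279, 206, 238, 278, 202, 289, 236, 292
Mean correct RT = 3432/13 = 264.0000 ms
Proportion correct = 13/14
IES = 264.0000 / (13/14) = 284.308 ms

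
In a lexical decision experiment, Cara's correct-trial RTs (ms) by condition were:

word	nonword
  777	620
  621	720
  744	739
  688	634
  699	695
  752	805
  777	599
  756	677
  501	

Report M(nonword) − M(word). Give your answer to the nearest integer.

-16 ms

M(word) = 6315/9 = 701.667
M(nonword) = 5489/8 = 686.125
Difference = 686.125 − 701.667 = -15.542 ms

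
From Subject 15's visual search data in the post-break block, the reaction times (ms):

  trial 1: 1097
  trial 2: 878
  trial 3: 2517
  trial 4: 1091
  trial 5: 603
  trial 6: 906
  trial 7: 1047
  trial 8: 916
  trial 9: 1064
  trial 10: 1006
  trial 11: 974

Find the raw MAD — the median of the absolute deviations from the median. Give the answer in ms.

90 ms

Sorted: 603, 878, 906, 916, 974, 1006, 1047, 1064, 1091, 1097, 2517 → median = 1006
|x − 1006|: 91, 128, 1511, 85, 403, 100, 41, 90, 58, 0, 32
Sorted deviations: 0, 32, 41, 58, 85, 90, 91, 100, 128, 403, 1511 → MAD = 90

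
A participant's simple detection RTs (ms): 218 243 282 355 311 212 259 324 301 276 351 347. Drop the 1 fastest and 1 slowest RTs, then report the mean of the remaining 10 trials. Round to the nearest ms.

Sorted: 212, 218, 243, 259, 276, 282, 301, 311, 324, 347, 351, 355
Drop lowest 1 (212) and highest 1 (355)
Remaining (n=10): Σ = 2912, mean = 2912/10 = 291.200

291 ms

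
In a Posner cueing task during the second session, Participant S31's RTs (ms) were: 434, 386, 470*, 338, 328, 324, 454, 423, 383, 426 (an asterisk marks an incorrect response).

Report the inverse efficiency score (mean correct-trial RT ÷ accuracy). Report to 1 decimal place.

431.6 ms

Correct trials (n=9): 434, 386, 338, 328, 324, 454, 423, 383, 426
Mean correct RT = 3496/9 = 388.4444 ms
Proportion correct = 9/10
IES = 388.4444 / (9/10) = 431.605 ms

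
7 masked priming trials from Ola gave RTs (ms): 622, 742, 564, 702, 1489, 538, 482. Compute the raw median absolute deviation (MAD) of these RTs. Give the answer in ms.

84 ms

Sorted: 482, 538, 564, 622, 702, 742, 1489 → median = 622
|x − 622|: 0, 120, 58, 80, 867, 84, 140
Sorted deviations: 0, 58, 80, 84, 120, 140, 867 → MAD = 84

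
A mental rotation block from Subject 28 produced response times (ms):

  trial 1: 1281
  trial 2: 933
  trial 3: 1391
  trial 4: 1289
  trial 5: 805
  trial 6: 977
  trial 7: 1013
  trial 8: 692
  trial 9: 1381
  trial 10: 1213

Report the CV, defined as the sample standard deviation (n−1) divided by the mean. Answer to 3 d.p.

n = 10, Σ = 10975, M = 1097.5000
Σ(x−M)² = 548906.500; s = √(548906.500/9) = 246.9607
CV = 246.9607 / 1097.5000 = 0.22502

0.225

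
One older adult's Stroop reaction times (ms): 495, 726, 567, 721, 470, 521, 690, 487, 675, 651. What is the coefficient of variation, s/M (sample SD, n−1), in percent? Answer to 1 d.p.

17.1%

n = 10, Σ = 6003, M = 600.3000
Σ(x−M)² = 94866.100; s = √(94866.100/9) = 102.6678
CV = 102.6678 / 600.3000 = 0.17103 = 17.103%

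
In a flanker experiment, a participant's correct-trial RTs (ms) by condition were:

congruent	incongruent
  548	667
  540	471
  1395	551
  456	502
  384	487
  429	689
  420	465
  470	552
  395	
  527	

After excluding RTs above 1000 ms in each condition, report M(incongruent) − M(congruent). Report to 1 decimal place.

84.8 ms

congruent: exclude 1395
M(congruent) = 4169/9 = 463.222
M(incongruent) = 4384/8 = 548.000
Difference = 548.000 − 463.222 = 84.778 ms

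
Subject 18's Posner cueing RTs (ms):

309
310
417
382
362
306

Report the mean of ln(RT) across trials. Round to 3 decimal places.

5.844

ln(RT): 5.7333, 5.7366, 6.0331, 5.9454, 5.8916, 5.7236
Σ ln(RT) = 35.0636
Mean = 35.0636/6 = 5.84394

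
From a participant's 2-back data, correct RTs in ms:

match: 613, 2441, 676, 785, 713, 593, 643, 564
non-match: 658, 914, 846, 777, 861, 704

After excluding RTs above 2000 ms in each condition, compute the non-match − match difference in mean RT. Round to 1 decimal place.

138.0 ms

match: exclude 2441
M(match) = 4587/7 = 655.286
M(non-match) = 4760/6 = 793.333
Difference = 793.333 − 655.286 = 138.048 ms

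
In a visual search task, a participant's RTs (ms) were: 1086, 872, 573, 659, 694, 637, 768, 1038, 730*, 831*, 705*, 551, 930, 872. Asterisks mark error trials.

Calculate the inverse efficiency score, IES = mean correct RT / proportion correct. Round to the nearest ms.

Correct trials (n=11): 1086, 872, 573, 659, 694, 637, 768, 1038, 551, 930, 872
Mean correct RT = 8680/11 = 789.0909 ms
Proportion correct = 11/14
IES = 789.0909 / (11/14) = 1004.298 ms

1004 ms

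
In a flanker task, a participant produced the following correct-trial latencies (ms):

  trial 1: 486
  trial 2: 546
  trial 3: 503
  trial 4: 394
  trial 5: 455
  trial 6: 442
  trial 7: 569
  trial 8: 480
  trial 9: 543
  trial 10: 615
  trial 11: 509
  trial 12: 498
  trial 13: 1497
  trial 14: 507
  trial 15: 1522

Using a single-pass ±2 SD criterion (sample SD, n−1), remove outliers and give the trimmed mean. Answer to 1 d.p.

n = 15, ΣRT = 9566, M = 637.733
Σ(x−M)² = 1793250.93; s = √(1793250.93/14) = 357.896
Cutoffs: 637.733 ± 2·357.896 → [-78.1, 1353.5]
Outside: 1497, 1522 → excluded.
Retained (n=13): Σ = 6547, mean = 6547/13 = 503.615

503.6 ms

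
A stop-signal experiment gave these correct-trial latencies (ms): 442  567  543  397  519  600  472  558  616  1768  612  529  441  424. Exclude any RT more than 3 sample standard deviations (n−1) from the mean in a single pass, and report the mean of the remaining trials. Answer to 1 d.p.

n = 14, ΣRT = 8488, M = 606.286
Σ(x−M)² = 1520588.86; s = √(1520588.86/13) = 342.006
Cutoffs: 606.286 ± 3·342.006 → [-419.7, 1632.3]
Outside: 1768 → excluded.
Retained (n=13): Σ = 6720, mean = 6720/13 = 516.923

516.9 ms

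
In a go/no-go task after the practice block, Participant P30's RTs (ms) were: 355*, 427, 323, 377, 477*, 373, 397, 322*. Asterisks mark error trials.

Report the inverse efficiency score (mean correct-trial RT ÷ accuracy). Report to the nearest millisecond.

607 ms

Correct trials (n=5): 427, 323, 377, 373, 397
Mean correct RT = 1897/5 = 379.4000 ms
Proportion correct = 5/8
IES = 379.4000 / (5/8) = 607.040 ms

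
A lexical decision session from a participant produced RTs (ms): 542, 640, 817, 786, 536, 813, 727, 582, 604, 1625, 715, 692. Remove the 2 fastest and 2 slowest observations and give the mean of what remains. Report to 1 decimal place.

Sorted: 536, 542, 582, 604, 640, 692, 715, 727, 786, 813, 817, 1625
Drop lowest 2 (536, 542) and highest 2 (817, 1625)
Remaining (n=8): Σ = 5559, mean = 5559/8 = 694.875

694.9 ms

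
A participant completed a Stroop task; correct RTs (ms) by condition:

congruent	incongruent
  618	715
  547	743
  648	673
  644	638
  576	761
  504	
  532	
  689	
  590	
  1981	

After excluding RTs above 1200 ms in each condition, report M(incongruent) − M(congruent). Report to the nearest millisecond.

112 ms

congruent: exclude 1981
M(congruent) = 5348/9 = 594.222
M(incongruent) = 3530/5 = 706.000
Difference = 706.000 − 594.222 = 111.778 ms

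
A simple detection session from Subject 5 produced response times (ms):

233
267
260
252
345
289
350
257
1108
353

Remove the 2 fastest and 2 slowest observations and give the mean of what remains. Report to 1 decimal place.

294.7 ms

Sorted: 233, 252, 257, 260, 267, 289, 345, 350, 353, 1108
Drop lowest 2 (233, 252) and highest 2 (353, 1108)
Remaining (n=6): Σ = 1768, mean = 1768/6 = 294.667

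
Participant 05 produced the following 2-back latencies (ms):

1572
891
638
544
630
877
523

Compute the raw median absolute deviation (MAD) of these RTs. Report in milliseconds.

Sorted: 523, 544, 630, 638, 877, 891, 1572 → median = 638
|x − 638|: 934, 253, 0, 94, 8, 239, 115
Sorted deviations: 0, 8, 94, 115, 239, 253, 934 → MAD = 115

115 ms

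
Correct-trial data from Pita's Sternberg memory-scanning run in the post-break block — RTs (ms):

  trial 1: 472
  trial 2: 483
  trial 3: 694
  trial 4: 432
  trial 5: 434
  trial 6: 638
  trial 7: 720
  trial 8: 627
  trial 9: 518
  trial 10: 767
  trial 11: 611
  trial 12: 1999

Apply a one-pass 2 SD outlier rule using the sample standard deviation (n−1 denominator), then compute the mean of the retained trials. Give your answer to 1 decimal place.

581.5 ms

n = 12, ΣRT = 8395, M = 699.583
Σ(x−M)² = 1984194.92; s = √(1984194.92/11) = 424.713
Cutoffs: 699.583 ± 2·424.713 → [-149.8, 1549.0]
Outside: 1999 → excluded.
Retained (n=11): Σ = 6396, mean = 6396/11 = 581.455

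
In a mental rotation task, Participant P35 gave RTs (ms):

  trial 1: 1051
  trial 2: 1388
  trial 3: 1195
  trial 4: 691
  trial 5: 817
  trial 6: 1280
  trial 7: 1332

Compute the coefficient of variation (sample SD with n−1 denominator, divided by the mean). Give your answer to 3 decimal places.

n = 7, Σ = 7754, M = 1107.7143
Σ(x−M)² = 427547.429; s = √(427547.429/6) = 266.9418
CV = 266.9418 / 1107.7143 = 0.24098

0.241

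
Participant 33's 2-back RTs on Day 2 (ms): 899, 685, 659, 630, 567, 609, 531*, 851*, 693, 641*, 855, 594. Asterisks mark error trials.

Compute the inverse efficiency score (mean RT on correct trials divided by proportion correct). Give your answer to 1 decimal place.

Correct trials (n=9): 899, 685, 659, 630, 567, 609, 693, 855, 594
Mean correct RT = 6191/9 = 687.8889 ms
Proportion correct = 9/12
IES = 687.8889 / (9/12) = 917.185 ms

917.2 ms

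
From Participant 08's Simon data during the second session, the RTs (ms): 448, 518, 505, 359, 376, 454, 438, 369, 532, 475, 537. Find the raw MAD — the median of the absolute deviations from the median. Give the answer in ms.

64 ms

Sorted: 359, 369, 376, 438, 448, 454, 475, 505, 518, 532, 537 → median = 454
|x − 454|: 6, 64, 51, 95, 78, 0, 16, 85, 78, 21, 83
Sorted deviations: 0, 6, 16, 21, 51, 64, 78, 78, 83, 85, 95 → MAD = 64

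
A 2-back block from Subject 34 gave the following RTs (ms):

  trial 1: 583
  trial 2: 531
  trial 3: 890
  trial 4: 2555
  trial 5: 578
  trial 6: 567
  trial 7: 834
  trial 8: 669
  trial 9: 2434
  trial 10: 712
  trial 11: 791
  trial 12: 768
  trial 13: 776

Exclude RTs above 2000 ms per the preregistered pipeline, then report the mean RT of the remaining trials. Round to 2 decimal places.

Excluded: 2434, 2555
Retained (n=11): Σ = 7699
Mean = 7699/11 = 699.9091

699.91 ms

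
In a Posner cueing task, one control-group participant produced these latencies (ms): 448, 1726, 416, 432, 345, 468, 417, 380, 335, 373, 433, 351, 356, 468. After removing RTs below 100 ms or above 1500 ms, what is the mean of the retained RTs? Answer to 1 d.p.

401.7 ms

Excluded: 1726
Retained (n=13): Σ = 5222
Mean = 5222/13 = 401.6923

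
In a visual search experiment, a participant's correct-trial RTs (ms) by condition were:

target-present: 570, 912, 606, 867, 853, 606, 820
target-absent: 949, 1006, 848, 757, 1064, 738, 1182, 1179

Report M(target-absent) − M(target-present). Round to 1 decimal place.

217.7 ms

M(target-present) = 5234/7 = 747.714
M(target-absent) = 7723/8 = 965.375
Difference = 965.375 − 747.714 = 217.661 ms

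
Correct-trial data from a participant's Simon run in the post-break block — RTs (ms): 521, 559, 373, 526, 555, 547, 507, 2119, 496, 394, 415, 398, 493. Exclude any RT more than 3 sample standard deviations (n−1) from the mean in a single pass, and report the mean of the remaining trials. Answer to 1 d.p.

482.0 ms

n = 13, ΣRT = 7903, M = 607.923
Σ(x−M)² = 2524684.92; s = √(2524684.92/12) = 458.683
Cutoffs: 607.923 ± 3·458.683 → [-768.1, 1984.0]
Outside: 2119 → excluded.
Retained (n=12): Σ = 5784, mean = 5784/12 = 482.000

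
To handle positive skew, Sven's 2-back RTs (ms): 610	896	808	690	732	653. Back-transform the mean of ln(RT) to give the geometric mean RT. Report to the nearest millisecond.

725 ms

ln(RT): 6.4135, 6.7979, 6.6946, 6.5367, 6.5958, 6.4816
Mean ln(RT) = 39.5200/6 = 6.58667
Geometric mean = exp(6.58667) = 725.36 ms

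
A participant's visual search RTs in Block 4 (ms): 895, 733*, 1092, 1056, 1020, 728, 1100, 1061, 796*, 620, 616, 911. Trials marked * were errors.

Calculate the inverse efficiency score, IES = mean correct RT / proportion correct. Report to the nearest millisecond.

1092 ms

Correct trials (n=10): 895, 1092, 1056, 1020, 728, 1100, 1061, 620, 616, 911
Mean correct RT = 9099/10 = 909.9000 ms
Proportion correct = 10/12
IES = 909.9000 / (10/12) = 1091.880 ms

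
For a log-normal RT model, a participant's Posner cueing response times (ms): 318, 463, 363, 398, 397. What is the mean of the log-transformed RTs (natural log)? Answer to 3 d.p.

5.953

ln(RT): 5.7621, 6.1377, 5.8944, 5.9865, 5.9839
Σ ln(RT) = 29.7646
Mean = 29.7646/5 = 5.95291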